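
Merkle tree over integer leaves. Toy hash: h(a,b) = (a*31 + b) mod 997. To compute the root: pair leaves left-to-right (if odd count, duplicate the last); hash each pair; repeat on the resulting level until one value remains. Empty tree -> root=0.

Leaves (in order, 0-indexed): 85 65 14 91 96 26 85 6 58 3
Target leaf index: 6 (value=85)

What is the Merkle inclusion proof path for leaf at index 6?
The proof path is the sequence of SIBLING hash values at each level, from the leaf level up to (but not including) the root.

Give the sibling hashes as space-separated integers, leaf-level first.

L0 (leaves): [85, 65, 14, 91, 96, 26, 85, 6, 58, 3], target index=6
L1: h(85,65)=(85*31+65)%997=706 [pair 0] h(14,91)=(14*31+91)%997=525 [pair 1] h(96,26)=(96*31+26)%997=11 [pair 2] h(85,6)=(85*31+6)%997=647 [pair 3] h(58,3)=(58*31+3)%997=804 [pair 4] -> [706, 525, 11, 647, 804]
  Sibling for proof at L0: 6
L2: h(706,525)=(706*31+525)%997=477 [pair 0] h(11,647)=(11*31+647)%997=988 [pair 1] h(804,804)=(804*31+804)%997=803 [pair 2] -> [477, 988, 803]
  Sibling for proof at L1: 11
L3: h(477,988)=(477*31+988)%997=820 [pair 0] h(803,803)=(803*31+803)%997=771 [pair 1] -> [820, 771]
  Sibling for proof at L2: 477
L4: h(820,771)=(820*31+771)%997=269 [pair 0] -> [269]
  Sibling for proof at L3: 771
Root: 269
Proof path (sibling hashes from leaf to root): [6, 11, 477, 771]

Answer: 6 11 477 771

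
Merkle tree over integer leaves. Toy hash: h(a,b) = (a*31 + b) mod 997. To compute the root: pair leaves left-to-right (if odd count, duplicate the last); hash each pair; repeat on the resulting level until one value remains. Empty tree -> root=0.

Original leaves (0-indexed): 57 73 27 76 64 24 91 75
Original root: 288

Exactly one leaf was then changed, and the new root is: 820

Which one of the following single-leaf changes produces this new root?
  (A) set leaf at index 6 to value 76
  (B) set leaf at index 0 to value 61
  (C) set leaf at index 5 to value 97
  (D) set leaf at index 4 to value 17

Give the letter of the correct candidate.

Answer: A

Derivation:
Original leaves: [57, 73, 27, 76, 64, 24, 91, 75]
Target new root: 820
Try each candidate change and compute the resulting root:
Candidate A: set leaf[6] = 76 -> leaves = [57, 73, 27, 76, 64, 24, 76, 75]
  L0: [57, 73, 27, 76, 64, 24, 76, 75]
  L1: h(57,73)=(57*31+73)%997=843 h(27,76)=(27*31+76)%997=913 h(64,24)=(64*31+24)%997=14 h(76,75)=(76*31+75)%997=437 -> [843, 913, 14, 437]
  L2: h(843,913)=(843*31+913)%997=127 h(14,437)=(14*31+437)%997=871 -> [127, 871]
  L3: h(127,871)=(127*31+871)%997=820 -> [820]
  root = 820 == target 820  ** MATCH **
Candidate B: set leaf[0] = 61 -> leaves = [61, 73, 27, 76, 64, 24, 91, 75]
  L0: [61, 73, 27, 76, 64, 24, 91, 75]
  L1: h(61,73)=(61*31+73)%997=967 h(27,76)=(27*31+76)%997=913 h(64,24)=(64*31+24)%997=14 h(91,75)=(91*31+75)%997=902 -> [967, 913, 14, 902]
  L2: h(967,913)=(967*31+913)%997=980 h(14,902)=(14*31+902)%997=339 -> [980, 339]
  L3: h(980,339)=(980*31+339)%997=809 -> [809]
  root = 809 != target 820
Candidate C: set leaf[5] = 97 -> leaves = [57, 73, 27, 76, 64, 97, 91, 75]
  L0: [57, 73, 27, 76, 64, 97, 91, 75]
  L1: h(57,73)=(57*31+73)%997=843 h(27,76)=(27*31+76)%997=913 h(64,97)=(64*31+97)%997=87 h(91,75)=(91*31+75)%997=902 -> [843, 913, 87, 902]
  L2: h(843,913)=(843*31+913)%997=127 h(87,902)=(87*31+902)%997=608 -> [127, 608]
  L3: h(127,608)=(127*31+608)%997=557 -> [557]
  root = 557 != target 820
Candidate D: set leaf[4] = 17 -> leaves = [57, 73, 27, 76, 17, 24, 91, 75]
  L0: [57, 73, 27, 76, 17, 24, 91, 75]
  L1: h(57,73)=(57*31+73)%997=843 h(27,76)=(27*31+76)%997=913 h(17,24)=(17*31+24)%997=551 h(91,75)=(91*31+75)%997=902 -> [843, 913, 551, 902]
  L2: h(843,913)=(843*31+913)%997=127 h(551,902)=(551*31+902)%997=37 -> [127, 37]
  L3: h(127,37)=(127*31+37)%997=983 -> [983]
  root = 983 != target 820
Candidate A produces the target root.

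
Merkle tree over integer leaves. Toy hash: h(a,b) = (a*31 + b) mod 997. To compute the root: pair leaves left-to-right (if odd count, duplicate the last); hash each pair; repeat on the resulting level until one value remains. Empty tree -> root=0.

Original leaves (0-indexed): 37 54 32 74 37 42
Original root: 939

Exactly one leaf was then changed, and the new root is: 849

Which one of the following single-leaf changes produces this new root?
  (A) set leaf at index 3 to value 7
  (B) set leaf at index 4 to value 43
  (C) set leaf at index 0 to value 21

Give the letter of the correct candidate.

Original leaves: [37, 54, 32, 74, 37, 42]
Target new root: 849
Try each candidate change and compute the resulting root:
Candidate A: set leaf[3] = 7 -> leaves = [37, 54, 32, 7, 37, 42]
  L0: [37, 54, 32, 7, 37, 42]
  L1: h(37,54)=(37*31+54)%997=204 h(32,7)=(32*31+7)%997=2 h(37,42)=(37*31+42)%997=192 -> [204, 2, 192]
  L2: h(204,2)=(204*31+2)%997=344 h(192,192)=(192*31+192)%997=162 -> [344, 162]
  L3: h(344,162)=(344*31+162)%997=856 -> [856]
  root = 856 != target 849
Candidate B: set leaf[4] = 43 -> leaves = [37, 54, 32, 74, 43, 42]
  L0: [37, 54, 32, 74, 43, 42]
  L1: h(37,54)=(37*31+54)%997=204 h(32,74)=(32*31+74)%997=69 h(43,42)=(43*31+42)%997=378 -> [204, 69, 378]
  L2: h(204,69)=(204*31+69)%997=411 h(378,378)=(378*31+378)%997=132 -> [411, 132]
  L3: h(411,132)=(411*31+132)%997=909 -> [909]
  root = 909 != target 849
Candidate C: set leaf[0] = 21 -> leaves = [21, 54, 32, 74, 37, 42]
  L0: [21, 54, 32, 74, 37, 42]
  L1: h(21,54)=(21*31+54)%997=705 h(32,74)=(32*31+74)%997=69 h(37,42)=(37*31+42)%997=192 -> [705, 69, 192]
  L2: h(705,69)=(705*31+69)%997=987 h(192,192)=(192*31+192)%997=162 -> [987, 162]
  L3: h(987,162)=(987*31+162)%997=849 -> [849]
  root = 849 == target 849  ** MATCH **
Candidate C produces the target root.

Answer: C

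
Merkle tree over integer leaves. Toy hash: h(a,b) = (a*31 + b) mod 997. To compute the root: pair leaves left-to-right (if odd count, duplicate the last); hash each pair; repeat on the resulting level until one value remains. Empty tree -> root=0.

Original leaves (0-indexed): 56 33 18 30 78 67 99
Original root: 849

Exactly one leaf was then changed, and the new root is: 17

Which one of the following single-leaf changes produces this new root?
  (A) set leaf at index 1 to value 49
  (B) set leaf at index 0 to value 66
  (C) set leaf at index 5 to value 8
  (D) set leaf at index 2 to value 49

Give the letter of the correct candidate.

Original leaves: [56, 33, 18, 30, 78, 67, 99]
Target new root: 17
Try each candidate change and compute the resulting root:
Candidate A: set leaf[1] = 49 -> leaves = [56, 49, 18, 30, 78, 67, 99]
  L0: [56, 49, 18, 30, 78, 67, 99]
  L1: h(56,49)=(56*31+49)%997=788 h(18,30)=(18*31+30)%997=588 h(78,67)=(78*31+67)%997=491 h(99,99)=(99*31+99)%997=177 -> [788, 588, 491, 177]
  L2: h(788,588)=(788*31+588)%997=91 h(491,177)=(491*31+177)%997=443 -> [91, 443]
  L3: h(91,443)=(91*31+443)%997=273 -> [273]
  root = 273 != target 17
Candidate B: set leaf[0] = 66 -> leaves = [66, 33, 18, 30, 78, 67, 99]
  L0: [66, 33, 18, 30, 78, 67, 99]
  L1: h(66,33)=(66*31+33)%997=85 h(18,30)=(18*31+30)%997=588 h(78,67)=(78*31+67)%997=491 h(99,99)=(99*31+99)%997=177 -> [85, 588, 491, 177]
  L2: h(85,588)=(85*31+588)%997=232 h(491,177)=(491*31+177)%997=443 -> [232, 443]
  L3: h(232,443)=(232*31+443)%997=656 -> [656]
  root = 656 != target 17
Candidate C: set leaf[5] = 8 -> leaves = [56, 33, 18, 30, 78, 8, 99]
  L0: [56, 33, 18, 30, 78, 8, 99]
  L1: h(56,33)=(56*31+33)%997=772 h(18,30)=(18*31+30)%997=588 h(78,8)=(78*31+8)%997=432 h(99,99)=(99*31+99)%997=177 -> [772, 588, 432, 177]
  L2: h(772,588)=(772*31+588)%997=592 h(432,177)=(432*31+177)%997=608 -> [592, 608]
  L3: h(592,608)=(592*31+608)%997=17 -> [17]
  root = 17 == target 17  ** MATCH **
Candidate D: set leaf[2] = 49 -> leaves = [56, 33, 49, 30, 78, 67, 99]
  L0: [56, 33, 49, 30, 78, 67, 99]
  L1: h(56,33)=(56*31+33)%997=772 h(49,30)=(49*31+30)%997=552 h(78,67)=(78*31+67)%997=491 h(99,99)=(99*31+99)%997=177 -> [772, 552, 491, 177]
  L2: h(772,552)=(772*31+552)%997=556 h(491,177)=(491*31+177)%997=443 -> [556, 443]
  L3: h(556,443)=(556*31+443)%997=730 -> [730]
  root = 730 != target 17
Candidate C produces the target root.

Answer: C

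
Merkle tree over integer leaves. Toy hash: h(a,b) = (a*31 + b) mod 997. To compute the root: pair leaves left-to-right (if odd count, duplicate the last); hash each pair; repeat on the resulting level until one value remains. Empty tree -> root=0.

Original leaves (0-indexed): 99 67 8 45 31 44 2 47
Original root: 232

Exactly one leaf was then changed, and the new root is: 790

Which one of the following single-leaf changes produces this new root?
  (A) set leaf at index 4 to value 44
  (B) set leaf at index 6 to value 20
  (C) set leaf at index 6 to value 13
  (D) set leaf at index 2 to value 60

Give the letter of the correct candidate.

Original leaves: [99, 67, 8, 45, 31, 44, 2, 47]
Target new root: 790
Try each candidate change and compute the resulting root:
Candidate A: set leaf[4] = 44 -> leaves = [99, 67, 8, 45, 44, 44, 2, 47]
  L0: [99, 67, 8, 45, 44, 44, 2, 47]
  L1: h(99,67)=(99*31+67)%997=145 h(8,45)=(8*31+45)%997=293 h(44,44)=(44*31+44)%997=411 h(2,47)=(2*31+47)%997=109 -> [145, 293, 411, 109]
  L2: h(145,293)=(145*31+293)%997=800 h(411,109)=(411*31+109)%997=886 -> [800, 886]
  L3: h(800,886)=(800*31+886)%997=761 -> [761]
  root = 761 != target 790
Candidate B: set leaf[6] = 20 -> leaves = [99, 67, 8, 45, 31, 44, 20, 47]
  L0: [99, 67, 8, 45, 31, 44, 20, 47]
  L1: h(99,67)=(99*31+67)%997=145 h(8,45)=(8*31+45)%997=293 h(31,44)=(31*31+44)%997=8 h(20,47)=(20*31+47)%997=667 -> [145, 293, 8, 667]
  L2: h(145,293)=(145*31+293)%997=800 h(8,667)=(8*31+667)%997=915 -> [800, 915]
  L3: h(800,915)=(800*31+915)%997=790 -> [790]
  root = 790 == target 790  ** MATCH **
Candidate C: set leaf[6] = 13 -> leaves = [99, 67, 8, 45, 31, 44, 13, 47]
  L0: [99, 67, 8, 45, 31, 44, 13, 47]
  L1: h(99,67)=(99*31+67)%997=145 h(8,45)=(8*31+45)%997=293 h(31,44)=(31*31+44)%997=8 h(13,47)=(13*31+47)%997=450 -> [145, 293, 8, 450]
  L2: h(145,293)=(145*31+293)%997=800 h(8,450)=(8*31+450)%997=698 -> [800, 698]
  L3: h(800,698)=(800*31+698)%997=573 -> [573]
  root = 573 != target 790
Candidate D: set leaf[2] = 60 -> leaves = [99, 67, 60, 45, 31, 44, 2, 47]
  L0: [99, 67, 60, 45, 31, 44, 2, 47]
  L1: h(99,67)=(99*31+67)%997=145 h(60,45)=(60*31+45)%997=908 h(31,44)=(31*31+44)%997=8 h(2,47)=(2*31+47)%997=109 -> [145, 908, 8, 109]
  L2: h(145,908)=(145*31+908)%997=418 h(8,109)=(8*31+109)%997=357 -> [418, 357]
  L3: h(418,357)=(418*31+357)%997=354 -> [354]
  root = 354 != target 790
Candidate B produces the target root.

Answer: B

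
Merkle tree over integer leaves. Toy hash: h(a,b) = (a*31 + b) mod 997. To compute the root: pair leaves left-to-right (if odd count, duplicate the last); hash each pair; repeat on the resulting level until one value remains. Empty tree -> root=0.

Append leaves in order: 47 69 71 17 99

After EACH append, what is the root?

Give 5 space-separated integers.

Answer: 47 529 725 671 543

Derivation:
After append 47 (leaves=[47]):
  L0: [47]
  root=47
After append 69 (leaves=[47, 69]):
  L0: [47, 69]
  L1: h(47,69)=(47*31+69)%997=529 -> [529]
  root=529
After append 71 (leaves=[47, 69, 71]):
  L0: [47, 69, 71]
  L1: h(47,69)=(47*31+69)%997=529 h(71,71)=(71*31+71)%997=278 -> [529, 278]
  L2: h(529,278)=(529*31+278)%997=725 -> [725]
  root=725
After append 17 (leaves=[47, 69, 71, 17]):
  L0: [47, 69, 71, 17]
  L1: h(47,69)=(47*31+69)%997=529 h(71,17)=(71*31+17)%997=224 -> [529, 224]
  L2: h(529,224)=(529*31+224)%997=671 -> [671]
  root=671
After append 99 (leaves=[47, 69, 71, 17, 99]):
  L0: [47, 69, 71, 17, 99]
  L1: h(47,69)=(47*31+69)%997=529 h(71,17)=(71*31+17)%997=224 h(99,99)=(99*31+99)%997=177 -> [529, 224, 177]
  L2: h(529,224)=(529*31+224)%997=671 h(177,177)=(177*31+177)%997=679 -> [671, 679]
  L3: h(671,679)=(671*31+679)%997=543 -> [543]
  root=543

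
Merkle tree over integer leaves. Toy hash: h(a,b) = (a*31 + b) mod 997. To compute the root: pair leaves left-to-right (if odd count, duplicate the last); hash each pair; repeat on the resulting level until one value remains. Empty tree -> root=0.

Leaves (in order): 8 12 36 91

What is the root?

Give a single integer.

Answer: 294

Derivation:
L0: [8, 12, 36, 91]
L1: h(8,12)=(8*31+12)%997=260 h(36,91)=(36*31+91)%997=210 -> [260, 210]
L2: h(260,210)=(260*31+210)%997=294 -> [294]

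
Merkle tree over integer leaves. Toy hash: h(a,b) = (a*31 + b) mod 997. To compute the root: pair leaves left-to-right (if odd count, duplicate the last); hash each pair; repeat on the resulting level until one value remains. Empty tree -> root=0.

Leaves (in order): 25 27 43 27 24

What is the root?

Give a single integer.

Answer: 975

Derivation:
L0: [25, 27, 43, 27, 24]
L1: h(25,27)=(25*31+27)%997=802 h(43,27)=(43*31+27)%997=363 h(24,24)=(24*31+24)%997=768 -> [802, 363, 768]
L2: h(802,363)=(802*31+363)%997=300 h(768,768)=(768*31+768)%997=648 -> [300, 648]
L3: h(300,648)=(300*31+648)%997=975 -> [975]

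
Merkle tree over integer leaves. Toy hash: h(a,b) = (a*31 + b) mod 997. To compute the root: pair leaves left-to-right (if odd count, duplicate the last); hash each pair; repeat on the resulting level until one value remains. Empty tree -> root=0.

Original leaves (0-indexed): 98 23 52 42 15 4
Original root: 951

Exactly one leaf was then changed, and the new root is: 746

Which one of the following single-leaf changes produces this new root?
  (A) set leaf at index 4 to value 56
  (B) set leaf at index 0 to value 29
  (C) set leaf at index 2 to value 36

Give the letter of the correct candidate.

Original leaves: [98, 23, 52, 42, 15, 4]
Target new root: 746
Try each candidate change and compute the resulting root:
Candidate A: set leaf[4] = 56 -> leaves = [98, 23, 52, 42, 56, 4]
  L0: [98, 23, 52, 42, 56, 4]
  L1: h(98,23)=(98*31+23)%997=70 h(52,42)=(52*31+42)%997=657 h(56,4)=(56*31+4)%997=743 -> [70, 657, 743]
  L2: h(70,657)=(70*31+657)%997=833 h(743,743)=(743*31+743)%997=845 -> [833, 845]
  L3: h(833,845)=(833*31+845)%997=746 -> [746]
  root = 746 == target 746  ** MATCH **
Candidate B: set leaf[0] = 29 -> leaves = [29, 23, 52, 42, 15, 4]
  L0: [29, 23, 52, 42, 15, 4]
  L1: h(29,23)=(29*31+23)%997=922 h(52,42)=(52*31+42)%997=657 h(15,4)=(15*31+4)%997=469 -> [922, 657, 469]
  L2: h(922,657)=(922*31+657)%997=326 h(469,469)=(469*31+469)%997=53 -> [326, 53]
  L3: h(326,53)=(326*31+53)%997=189 -> [189]
  root = 189 != target 746
Candidate C: set leaf[2] = 36 -> leaves = [98, 23, 36, 42, 15, 4]
  L0: [98, 23, 36, 42, 15, 4]
  L1: h(98,23)=(98*31+23)%997=70 h(36,42)=(36*31+42)%997=161 h(15,4)=(15*31+4)%997=469 -> [70, 161, 469]
  L2: h(70,161)=(70*31+161)%997=337 h(469,469)=(469*31+469)%997=53 -> [337, 53]
  L3: h(337,53)=(337*31+53)%997=530 -> [530]
  root = 530 != target 746
Candidate A produces the target root.

Answer: A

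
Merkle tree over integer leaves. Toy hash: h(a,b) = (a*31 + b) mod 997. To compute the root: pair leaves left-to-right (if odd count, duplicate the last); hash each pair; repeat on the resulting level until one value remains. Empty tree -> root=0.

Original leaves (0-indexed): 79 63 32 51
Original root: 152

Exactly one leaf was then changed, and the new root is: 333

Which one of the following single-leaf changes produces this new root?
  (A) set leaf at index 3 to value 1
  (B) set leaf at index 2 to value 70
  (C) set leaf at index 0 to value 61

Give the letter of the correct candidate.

Original leaves: [79, 63, 32, 51]
Target new root: 333
Try each candidate change and compute the resulting root:
Candidate A: set leaf[3] = 1 -> leaves = [79, 63, 32, 1]
  L0: [79, 63, 32, 1]
  L1: h(79,63)=(79*31+63)%997=518 h(32,1)=(32*31+1)%997=993 -> [518, 993]
  L2: h(518,993)=(518*31+993)%997=102 -> [102]
  root = 102 != target 333
Candidate B: set leaf[2] = 70 -> leaves = [79, 63, 70, 51]
  L0: [79, 63, 70, 51]
  L1: h(79,63)=(79*31+63)%997=518 h(70,51)=(70*31+51)%997=227 -> [518, 227]
  L2: h(518,227)=(518*31+227)%997=333 -> [333]
  root = 333 == target 333  ** MATCH **
Candidate C: set leaf[0] = 61 -> leaves = [61, 63, 32, 51]
  L0: [61, 63, 32, 51]
  L1: h(61,63)=(61*31+63)%997=957 h(32,51)=(32*31+51)%997=46 -> [957, 46]
  L2: h(957,46)=(957*31+46)%997=800 -> [800]
  root = 800 != target 333
Candidate B produces the target root.

Answer: B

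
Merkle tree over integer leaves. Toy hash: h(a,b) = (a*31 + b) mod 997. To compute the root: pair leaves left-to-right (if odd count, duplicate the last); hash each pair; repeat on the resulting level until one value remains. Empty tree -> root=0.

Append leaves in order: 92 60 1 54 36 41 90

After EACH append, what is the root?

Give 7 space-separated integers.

After append 92 (leaves=[92]):
  L0: [92]
  root=92
After append 60 (leaves=[92, 60]):
  L0: [92, 60]
  L1: h(92,60)=(92*31+60)%997=918 -> [918]
  root=918
After append 1 (leaves=[92, 60, 1]):
  L0: [92, 60, 1]
  L1: h(92,60)=(92*31+60)%997=918 h(1,1)=(1*31+1)%997=32 -> [918, 32]
  L2: h(918,32)=(918*31+32)%997=574 -> [574]
  root=574
After append 54 (leaves=[92, 60, 1, 54]):
  L0: [92, 60, 1, 54]
  L1: h(92,60)=(92*31+60)%997=918 h(1,54)=(1*31+54)%997=85 -> [918, 85]
  L2: h(918,85)=(918*31+85)%997=627 -> [627]
  root=627
After append 36 (leaves=[92, 60, 1, 54, 36]):
  L0: [92, 60, 1, 54, 36]
  L1: h(92,60)=(92*31+60)%997=918 h(1,54)=(1*31+54)%997=85 h(36,36)=(36*31+36)%997=155 -> [918, 85, 155]
  L2: h(918,85)=(918*31+85)%997=627 h(155,155)=(155*31+155)%997=972 -> [627, 972]
  L3: h(627,972)=(627*31+972)%997=469 -> [469]
  root=469
After append 41 (leaves=[92, 60, 1, 54, 36, 41]):
  L0: [92, 60, 1, 54, 36, 41]
  L1: h(92,60)=(92*31+60)%997=918 h(1,54)=(1*31+54)%997=85 h(36,41)=(36*31+41)%997=160 -> [918, 85, 160]
  L2: h(918,85)=(918*31+85)%997=627 h(160,160)=(160*31+160)%997=135 -> [627, 135]
  L3: h(627,135)=(627*31+135)%997=629 -> [629]
  root=629
After append 90 (leaves=[92, 60, 1, 54, 36, 41, 90]):
  L0: [92, 60, 1, 54, 36, 41, 90]
  L1: h(92,60)=(92*31+60)%997=918 h(1,54)=(1*31+54)%997=85 h(36,41)=(36*31+41)%997=160 h(90,90)=(90*31+90)%997=886 -> [918, 85, 160, 886]
  L2: h(918,85)=(918*31+85)%997=627 h(160,886)=(160*31+886)%997=861 -> [627, 861]
  L3: h(627,861)=(627*31+861)%997=358 -> [358]
  root=358

Answer: 92 918 574 627 469 629 358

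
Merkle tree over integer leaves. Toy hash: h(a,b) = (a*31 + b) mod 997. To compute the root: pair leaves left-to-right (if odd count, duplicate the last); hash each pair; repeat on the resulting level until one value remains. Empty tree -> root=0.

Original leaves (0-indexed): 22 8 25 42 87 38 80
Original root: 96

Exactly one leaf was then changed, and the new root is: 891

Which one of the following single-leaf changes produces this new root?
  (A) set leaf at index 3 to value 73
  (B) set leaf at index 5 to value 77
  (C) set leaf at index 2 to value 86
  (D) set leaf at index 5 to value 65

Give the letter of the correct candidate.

Original leaves: [22, 8, 25, 42, 87, 38, 80]
Target new root: 891
Try each candidate change and compute the resulting root:
Candidate A: set leaf[3] = 73 -> leaves = [22, 8, 25, 73, 87, 38, 80]
  L0: [22, 8, 25, 73, 87, 38, 80]
  L1: h(22,8)=(22*31+8)%997=690 h(25,73)=(25*31+73)%997=848 h(87,38)=(87*31+38)%997=741 h(80,80)=(80*31+80)%997=566 -> [690, 848, 741, 566]
  L2: h(690,848)=(690*31+848)%997=304 h(741,566)=(741*31+566)%997=606 -> [304, 606]
  L3: h(304,606)=(304*31+606)%997=60 -> [60]
  root = 60 != target 891
Candidate B: set leaf[5] = 77 -> leaves = [22, 8, 25, 42, 87, 77, 80]
  L0: [22, 8, 25, 42, 87, 77, 80]
  L1: h(22,8)=(22*31+8)%997=690 h(25,42)=(25*31+42)%997=817 h(87,77)=(87*31+77)%997=780 h(80,80)=(80*31+80)%997=566 -> [690, 817, 780, 566]
  L2: h(690,817)=(690*31+817)%997=273 h(780,566)=(780*31+566)%997=818 -> [273, 818]
  L3: h(273,818)=(273*31+818)%997=308 -> [308]
  root = 308 != target 891
Candidate C: set leaf[2] = 86 -> leaves = [22, 8, 86, 42, 87, 38, 80]
  L0: [22, 8, 86, 42, 87, 38, 80]
  L1: h(22,8)=(22*31+8)%997=690 h(86,42)=(86*31+42)%997=714 h(87,38)=(87*31+38)%997=741 h(80,80)=(80*31+80)%997=566 -> [690, 714, 741, 566]
  L2: h(690,714)=(690*31+714)%997=170 h(741,566)=(741*31+566)%997=606 -> [170, 606]
  L3: h(170,606)=(170*31+606)%997=891 -> [891]
  root = 891 == target 891  ** MATCH **
Candidate D: set leaf[5] = 65 -> leaves = [22, 8, 25, 42, 87, 65, 80]
  L0: [22, 8, 25, 42, 87, 65, 80]
  L1: h(22,8)=(22*31+8)%997=690 h(25,42)=(25*31+42)%997=817 h(87,65)=(87*31+65)%997=768 h(80,80)=(80*31+80)%997=566 -> [690, 817, 768, 566]
  L2: h(690,817)=(690*31+817)%997=273 h(768,566)=(768*31+566)%997=446 -> [273, 446]
  L3: h(273,446)=(273*31+446)%997=933 -> [933]
  root = 933 != target 891
Candidate C produces the target root.

Answer: C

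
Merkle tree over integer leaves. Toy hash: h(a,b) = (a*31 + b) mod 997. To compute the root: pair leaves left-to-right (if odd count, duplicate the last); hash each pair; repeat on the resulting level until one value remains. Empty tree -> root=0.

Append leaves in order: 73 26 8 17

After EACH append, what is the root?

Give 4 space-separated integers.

After append 73 (leaves=[73]):
  L0: [73]
  root=73
After append 26 (leaves=[73, 26]):
  L0: [73, 26]
  L1: h(73,26)=(73*31+26)%997=295 -> [295]
  root=295
After append 8 (leaves=[73, 26, 8]):
  L0: [73, 26, 8]
  L1: h(73,26)=(73*31+26)%997=295 h(8,8)=(8*31+8)%997=256 -> [295, 256]
  L2: h(295,256)=(295*31+256)%997=428 -> [428]
  root=428
After append 17 (leaves=[73, 26, 8, 17]):
  L0: [73, 26, 8, 17]
  L1: h(73,26)=(73*31+26)%997=295 h(8,17)=(8*31+17)%997=265 -> [295, 265]
  L2: h(295,265)=(295*31+265)%997=437 -> [437]
  root=437

Answer: 73 295 428 437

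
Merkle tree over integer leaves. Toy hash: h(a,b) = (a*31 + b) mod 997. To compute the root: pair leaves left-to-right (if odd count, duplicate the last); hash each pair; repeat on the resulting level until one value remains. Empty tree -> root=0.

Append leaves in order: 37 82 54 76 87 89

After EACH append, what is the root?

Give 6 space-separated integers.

After append 37 (leaves=[37]):
  L0: [37]
  root=37
After append 82 (leaves=[37, 82]):
  L0: [37, 82]
  L1: h(37,82)=(37*31+82)%997=232 -> [232]
  root=232
After append 54 (leaves=[37, 82, 54]):
  L0: [37, 82, 54]
  L1: h(37,82)=(37*31+82)%997=232 h(54,54)=(54*31+54)%997=731 -> [232, 731]
  L2: h(232,731)=(232*31+731)%997=944 -> [944]
  root=944
After append 76 (leaves=[37, 82, 54, 76]):
  L0: [37, 82, 54, 76]
  L1: h(37,82)=(37*31+82)%997=232 h(54,76)=(54*31+76)%997=753 -> [232, 753]
  L2: h(232,753)=(232*31+753)%997=966 -> [966]
  root=966
After append 87 (leaves=[37, 82, 54, 76, 87]):
  L0: [37, 82, 54, 76, 87]
  L1: h(37,82)=(37*31+82)%997=232 h(54,76)=(54*31+76)%997=753 h(87,87)=(87*31+87)%997=790 -> [232, 753, 790]
  L2: h(232,753)=(232*31+753)%997=966 h(790,790)=(790*31+790)%997=355 -> [966, 355]
  L3: h(966,355)=(966*31+355)%997=391 -> [391]
  root=391
After append 89 (leaves=[37, 82, 54, 76, 87, 89]):
  L0: [37, 82, 54, 76, 87, 89]
  L1: h(37,82)=(37*31+82)%997=232 h(54,76)=(54*31+76)%997=753 h(87,89)=(87*31+89)%997=792 -> [232, 753, 792]
  L2: h(232,753)=(232*31+753)%997=966 h(792,792)=(792*31+792)%997=419 -> [966, 419]
  L3: h(966,419)=(966*31+419)%997=455 -> [455]
  root=455

Answer: 37 232 944 966 391 455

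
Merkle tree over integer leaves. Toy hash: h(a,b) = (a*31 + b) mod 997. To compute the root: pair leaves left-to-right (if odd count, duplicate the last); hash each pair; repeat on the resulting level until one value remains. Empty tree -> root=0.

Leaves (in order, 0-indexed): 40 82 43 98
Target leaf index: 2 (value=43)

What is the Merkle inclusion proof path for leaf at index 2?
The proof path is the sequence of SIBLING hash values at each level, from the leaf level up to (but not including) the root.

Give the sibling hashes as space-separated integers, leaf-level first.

Answer: 98 325

Derivation:
L0 (leaves): [40, 82, 43, 98], target index=2
L1: h(40,82)=(40*31+82)%997=325 [pair 0] h(43,98)=(43*31+98)%997=434 [pair 1] -> [325, 434]
  Sibling for proof at L0: 98
L2: h(325,434)=(325*31+434)%997=539 [pair 0] -> [539]
  Sibling for proof at L1: 325
Root: 539
Proof path (sibling hashes from leaf to root): [98, 325]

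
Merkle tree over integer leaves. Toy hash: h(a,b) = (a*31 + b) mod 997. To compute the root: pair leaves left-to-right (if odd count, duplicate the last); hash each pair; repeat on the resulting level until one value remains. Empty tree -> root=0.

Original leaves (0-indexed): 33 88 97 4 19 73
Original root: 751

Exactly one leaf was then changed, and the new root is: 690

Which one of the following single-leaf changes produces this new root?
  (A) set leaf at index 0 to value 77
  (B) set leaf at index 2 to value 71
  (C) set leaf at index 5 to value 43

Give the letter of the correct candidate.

Original leaves: [33, 88, 97, 4, 19, 73]
Target new root: 690
Try each candidate change and compute the resulting root:
Candidate A: set leaf[0] = 77 -> leaves = [77, 88, 97, 4, 19, 73]
  L0: [77, 88, 97, 4, 19, 73]
  L1: h(77,88)=(77*31+88)%997=481 h(97,4)=(97*31+4)%997=20 h(19,73)=(19*31+73)%997=662 -> [481, 20, 662]
  L2: h(481,20)=(481*31+20)%997=973 h(662,662)=(662*31+662)%997=247 -> [973, 247]
  L3: h(973,247)=(973*31+247)%997=500 -> [500]
  root = 500 != target 690
Candidate B: set leaf[2] = 71 -> leaves = [33, 88, 71, 4, 19, 73]
  L0: [33, 88, 71, 4, 19, 73]
  L1: h(33,88)=(33*31+88)%997=114 h(71,4)=(71*31+4)%997=211 h(19,73)=(19*31+73)%997=662 -> [114, 211, 662]
  L2: h(114,211)=(114*31+211)%997=754 h(662,662)=(662*31+662)%997=247 -> [754, 247]
  L3: h(754,247)=(754*31+247)%997=690 -> [690]
  root = 690 == target 690  ** MATCH **
Candidate C: set leaf[5] = 43 -> leaves = [33, 88, 97, 4, 19, 43]
  L0: [33, 88, 97, 4, 19, 43]
  L1: h(33,88)=(33*31+88)%997=114 h(97,4)=(97*31+4)%997=20 h(19,43)=(19*31+43)%997=632 -> [114, 20, 632]
  L2: h(114,20)=(114*31+20)%997=563 h(632,632)=(632*31+632)%997=284 -> [563, 284]
  L3: h(563,284)=(563*31+284)%997=788 -> [788]
  root = 788 != target 690
Candidate B produces the target root.

Answer: B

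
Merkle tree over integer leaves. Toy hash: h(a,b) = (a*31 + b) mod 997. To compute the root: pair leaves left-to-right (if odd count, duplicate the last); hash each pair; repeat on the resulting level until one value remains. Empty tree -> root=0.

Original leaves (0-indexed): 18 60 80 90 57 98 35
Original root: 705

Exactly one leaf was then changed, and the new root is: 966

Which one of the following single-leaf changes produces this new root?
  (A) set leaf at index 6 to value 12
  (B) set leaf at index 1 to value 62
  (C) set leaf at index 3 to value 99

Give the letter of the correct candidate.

Original leaves: [18, 60, 80, 90, 57, 98, 35]
Target new root: 966
Try each candidate change and compute the resulting root:
Candidate A: set leaf[6] = 12 -> leaves = [18, 60, 80, 90, 57, 98, 12]
  L0: [18, 60, 80, 90, 57, 98, 12]
  L1: h(18,60)=(18*31+60)%997=618 h(80,90)=(80*31+90)%997=576 h(57,98)=(57*31+98)%997=868 h(12,12)=(12*31+12)%997=384 -> [618, 576, 868, 384]
  L2: h(618,576)=(618*31+576)%997=791 h(868,384)=(868*31+384)%997=373 -> [791, 373]
  L3: h(791,373)=(791*31+373)%997=966 -> [966]
  root = 966 == target 966  ** MATCH **
Candidate B: set leaf[1] = 62 -> leaves = [18, 62, 80, 90, 57, 98, 35]
  L0: [18, 62, 80, 90, 57, 98, 35]
  L1: h(18,62)=(18*31+62)%997=620 h(80,90)=(80*31+90)%997=576 h(57,98)=(57*31+98)%997=868 h(35,35)=(35*31+35)%997=123 -> [620, 576, 868, 123]
  L2: h(620,576)=(620*31+576)%997=853 h(868,123)=(868*31+123)%997=112 -> [853, 112]
  L3: h(853,112)=(853*31+112)%997=633 -> [633]
  root = 633 != target 966
Candidate C: set leaf[3] = 99 -> leaves = [18, 60, 80, 99, 57, 98, 35]
  L0: [18, 60, 80, 99, 57, 98, 35]
  L1: h(18,60)=(18*31+60)%997=618 h(80,99)=(80*31+99)%997=585 h(57,98)=(57*31+98)%997=868 h(35,35)=(35*31+35)%997=123 -> [618, 585, 868, 123]
  L2: h(618,585)=(618*31+585)%997=800 h(868,123)=(868*31+123)%997=112 -> [800, 112]
  L3: h(800,112)=(800*31+112)%997=984 -> [984]
  root = 984 != target 966
Candidate A produces the target root.

Answer: A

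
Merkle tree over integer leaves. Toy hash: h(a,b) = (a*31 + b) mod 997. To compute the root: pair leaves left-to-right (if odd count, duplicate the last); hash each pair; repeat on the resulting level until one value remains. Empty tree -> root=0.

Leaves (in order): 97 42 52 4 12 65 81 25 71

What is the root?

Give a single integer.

Answer: 327

Derivation:
L0: [97, 42, 52, 4, 12, 65, 81, 25, 71]
L1: h(97,42)=(97*31+42)%997=58 h(52,4)=(52*31+4)%997=619 h(12,65)=(12*31+65)%997=437 h(81,25)=(81*31+25)%997=542 h(71,71)=(71*31+71)%997=278 -> [58, 619, 437, 542, 278]
L2: h(58,619)=(58*31+619)%997=423 h(437,542)=(437*31+542)%997=131 h(278,278)=(278*31+278)%997=920 -> [423, 131, 920]
L3: h(423,131)=(423*31+131)%997=283 h(920,920)=(920*31+920)%997=527 -> [283, 527]
L4: h(283,527)=(283*31+527)%997=327 -> [327]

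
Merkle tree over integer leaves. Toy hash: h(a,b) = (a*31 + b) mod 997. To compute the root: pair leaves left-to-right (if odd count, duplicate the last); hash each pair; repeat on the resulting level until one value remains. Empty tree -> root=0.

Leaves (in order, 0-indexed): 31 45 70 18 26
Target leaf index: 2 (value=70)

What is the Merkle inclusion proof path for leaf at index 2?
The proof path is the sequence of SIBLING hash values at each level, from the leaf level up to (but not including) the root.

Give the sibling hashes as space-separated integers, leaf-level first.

Answer: 18 9 702

Derivation:
L0 (leaves): [31, 45, 70, 18, 26], target index=2
L1: h(31,45)=(31*31+45)%997=9 [pair 0] h(70,18)=(70*31+18)%997=194 [pair 1] h(26,26)=(26*31+26)%997=832 [pair 2] -> [9, 194, 832]
  Sibling for proof at L0: 18
L2: h(9,194)=(9*31+194)%997=473 [pair 0] h(832,832)=(832*31+832)%997=702 [pair 1] -> [473, 702]
  Sibling for proof at L1: 9
L3: h(473,702)=(473*31+702)%997=410 [pair 0] -> [410]
  Sibling for proof at L2: 702
Root: 410
Proof path (sibling hashes from leaf to root): [18, 9, 702]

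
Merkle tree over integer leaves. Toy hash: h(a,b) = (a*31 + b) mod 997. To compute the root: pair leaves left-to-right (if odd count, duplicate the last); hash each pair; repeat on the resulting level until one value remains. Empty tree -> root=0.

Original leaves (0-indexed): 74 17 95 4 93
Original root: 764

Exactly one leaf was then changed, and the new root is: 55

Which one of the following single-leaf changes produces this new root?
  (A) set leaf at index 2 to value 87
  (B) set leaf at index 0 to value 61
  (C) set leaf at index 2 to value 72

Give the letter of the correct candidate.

Original leaves: [74, 17, 95, 4, 93]
Target new root: 55
Try each candidate change and compute the resulting root:
Candidate A: set leaf[2] = 87 -> leaves = [74, 17, 87, 4, 93]
  L0: [74, 17, 87, 4, 93]
  L1: h(74,17)=(74*31+17)%997=317 h(87,4)=(87*31+4)%997=707 h(93,93)=(93*31+93)%997=982 -> [317, 707, 982]
  L2: h(317,707)=(317*31+707)%997=564 h(982,982)=(982*31+982)%997=517 -> [564, 517]
  L3: h(564,517)=(564*31+517)%997=55 -> [55]
  root = 55 == target 55  ** MATCH **
Candidate B: set leaf[0] = 61 -> leaves = [61, 17, 95, 4, 93]
  L0: [61, 17, 95, 4, 93]
  L1: h(61,17)=(61*31+17)%997=911 h(95,4)=(95*31+4)%997=955 h(93,93)=(93*31+93)%997=982 -> [911, 955, 982]
  L2: h(911,955)=(911*31+955)%997=283 h(982,982)=(982*31+982)%997=517 -> [283, 517]
  L3: h(283,517)=(283*31+517)%997=317 -> [317]
  root = 317 != target 55
Candidate C: set leaf[2] = 72 -> leaves = [74, 17, 72, 4, 93]
  L0: [74, 17, 72, 4, 93]
  L1: h(74,17)=(74*31+17)%997=317 h(72,4)=(72*31+4)%997=242 h(93,93)=(93*31+93)%997=982 -> [317, 242, 982]
  L2: h(317,242)=(317*31+242)%997=99 h(982,982)=(982*31+982)%997=517 -> [99, 517]
  L3: h(99,517)=(99*31+517)%997=595 -> [595]
  root = 595 != target 55
Candidate A produces the target root.

Answer: A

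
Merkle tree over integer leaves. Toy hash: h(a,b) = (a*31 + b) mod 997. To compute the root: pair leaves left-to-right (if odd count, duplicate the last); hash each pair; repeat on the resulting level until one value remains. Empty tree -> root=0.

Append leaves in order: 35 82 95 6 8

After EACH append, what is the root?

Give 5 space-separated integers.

After append 35 (leaves=[35]):
  L0: [35]
  root=35
After append 82 (leaves=[35, 82]):
  L0: [35, 82]
  L1: h(35,82)=(35*31+82)%997=170 -> [170]
  root=170
After append 95 (leaves=[35, 82, 95]):
  L0: [35, 82, 95]
  L1: h(35,82)=(35*31+82)%997=170 h(95,95)=(95*31+95)%997=49 -> [170, 49]
  L2: h(170,49)=(170*31+49)%997=334 -> [334]
  root=334
After append 6 (leaves=[35, 82, 95, 6]):
  L0: [35, 82, 95, 6]
  L1: h(35,82)=(35*31+82)%997=170 h(95,6)=(95*31+6)%997=957 -> [170, 957]
  L2: h(170,957)=(170*31+957)%997=245 -> [245]
  root=245
After append 8 (leaves=[35, 82, 95, 6, 8]):
  L0: [35, 82, 95, 6, 8]
  L1: h(35,82)=(35*31+82)%997=170 h(95,6)=(95*31+6)%997=957 h(8,8)=(8*31+8)%997=256 -> [170, 957, 256]
  L2: h(170,957)=(170*31+957)%997=245 h(256,256)=(256*31+256)%997=216 -> [245, 216]
  L3: h(245,216)=(245*31+216)%997=832 -> [832]
  root=832

Answer: 35 170 334 245 832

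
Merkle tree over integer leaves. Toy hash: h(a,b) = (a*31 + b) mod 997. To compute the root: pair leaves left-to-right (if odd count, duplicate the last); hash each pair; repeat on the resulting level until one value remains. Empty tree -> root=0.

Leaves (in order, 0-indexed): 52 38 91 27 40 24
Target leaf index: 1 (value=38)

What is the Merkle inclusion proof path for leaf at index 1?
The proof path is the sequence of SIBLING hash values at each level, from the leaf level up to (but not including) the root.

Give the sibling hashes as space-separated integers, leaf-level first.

L0 (leaves): [52, 38, 91, 27, 40, 24], target index=1
L1: h(52,38)=(52*31+38)%997=653 [pair 0] h(91,27)=(91*31+27)%997=854 [pair 1] h(40,24)=(40*31+24)%997=267 [pair 2] -> [653, 854, 267]
  Sibling for proof at L0: 52
L2: h(653,854)=(653*31+854)%997=160 [pair 0] h(267,267)=(267*31+267)%997=568 [pair 1] -> [160, 568]
  Sibling for proof at L1: 854
L3: h(160,568)=(160*31+568)%997=543 [pair 0] -> [543]
  Sibling for proof at L2: 568
Root: 543
Proof path (sibling hashes from leaf to root): [52, 854, 568]

Answer: 52 854 568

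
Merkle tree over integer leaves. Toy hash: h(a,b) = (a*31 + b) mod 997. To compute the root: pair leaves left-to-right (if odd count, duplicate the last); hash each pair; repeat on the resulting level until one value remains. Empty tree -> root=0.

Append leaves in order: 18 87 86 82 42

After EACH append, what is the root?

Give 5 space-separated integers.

Answer: 18 645 813 809 291

Derivation:
After append 18 (leaves=[18]):
  L0: [18]
  root=18
After append 87 (leaves=[18, 87]):
  L0: [18, 87]
  L1: h(18,87)=(18*31+87)%997=645 -> [645]
  root=645
After append 86 (leaves=[18, 87, 86]):
  L0: [18, 87, 86]
  L1: h(18,87)=(18*31+87)%997=645 h(86,86)=(86*31+86)%997=758 -> [645, 758]
  L2: h(645,758)=(645*31+758)%997=813 -> [813]
  root=813
After append 82 (leaves=[18, 87, 86, 82]):
  L0: [18, 87, 86, 82]
  L1: h(18,87)=(18*31+87)%997=645 h(86,82)=(86*31+82)%997=754 -> [645, 754]
  L2: h(645,754)=(645*31+754)%997=809 -> [809]
  root=809
After append 42 (leaves=[18, 87, 86, 82, 42]):
  L0: [18, 87, 86, 82, 42]
  L1: h(18,87)=(18*31+87)%997=645 h(86,82)=(86*31+82)%997=754 h(42,42)=(42*31+42)%997=347 -> [645, 754, 347]
  L2: h(645,754)=(645*31+754)%997=809 h(347,347)=(347*31+347)%997=137 -> [809, 137]
  L3: h(809,137)=(809*31+137)%997=291 -> [291]
  root=291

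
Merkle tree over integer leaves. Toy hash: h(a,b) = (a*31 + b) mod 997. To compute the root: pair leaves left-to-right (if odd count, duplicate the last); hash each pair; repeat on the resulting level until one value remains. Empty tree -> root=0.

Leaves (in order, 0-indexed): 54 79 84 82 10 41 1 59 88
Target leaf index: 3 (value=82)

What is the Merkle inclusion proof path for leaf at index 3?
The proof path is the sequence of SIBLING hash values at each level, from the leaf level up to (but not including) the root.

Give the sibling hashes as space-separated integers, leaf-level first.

L0 (leaves): [54, 79, 84, 82, 10, 41, 1, 59, 88], target index=3
L1: h(54,79)=(54*31+79)%997=756 [pair 0] h(84,82)=(84*31+82)%997=692 [pair 1] h(10,41)=(10*31+41)%997=351 [pair 2] h(1,59)=(1*31+59)%997=90 [pair 3] h(88,88)=(88*31+88)%997=822 [pair 4] -> [756, 692, 351, 90, 822]
  Sibling for proof at L0: 84
L2: h(756,692)=(756*31+692)%997=200 [pair 0] h(351,90)=(351*31+90)%997=4 [pair 1] h(822,822)=(822*31+822)%997=382 [pair 2] -> [200, 4, 382]
  Sibling for proof at L1: 756
L3: h(200,4)=(200*31+4)%997=222 [pair 0] h(382,382)=(382*31+382)%997=260 [pair 1] -> [222, 260]
  Sibling for proof at L2: 4
L4: h(222,260)=(222*31+260)%997=163 [pair 0] -> [163]
  Sibling for proof at L3: 260
Root: 163
Proof path (sibling hashes from leaf to root): [84, 756, 4, 260]

Answer: 84 756 4 260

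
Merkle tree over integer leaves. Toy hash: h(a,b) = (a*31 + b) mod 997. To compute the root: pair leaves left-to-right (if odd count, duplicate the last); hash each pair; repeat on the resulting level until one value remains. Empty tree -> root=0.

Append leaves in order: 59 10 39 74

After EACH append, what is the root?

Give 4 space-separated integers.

Answer: 59 842 431 466

Derivation:
After append 59 (leaves=[59]):
  L0: [59]
  root=59
After append 10 (leaves=[59, 10]):
  L0: [59, 10]
  L1: h(59,10)=(59*31+10)%997=842 -> [842]
  root=842
After append 39 (leaves=[59, 10, 39]):
  L0: [59, 10, 39]
  L1: h(59,10)=(59*31+10)%997=842 h(39,39)=(39*31+39)%997=251 -> [842, 251]
  L2: h(842,251)=(842*31+251)%997=431 -> [431]
  root=431
After append 74 (leaves=[59, 10, 39, 74]):
  L0: [59, 10, 39, 74]
  L1: h(59,10)=(59*31+10)%997=842 h(39,74)=(39*31+74)%997=286 -> [842, 286]
  L2: h(842,286)=(842*31+286)%997=466 -> [466]
  root=466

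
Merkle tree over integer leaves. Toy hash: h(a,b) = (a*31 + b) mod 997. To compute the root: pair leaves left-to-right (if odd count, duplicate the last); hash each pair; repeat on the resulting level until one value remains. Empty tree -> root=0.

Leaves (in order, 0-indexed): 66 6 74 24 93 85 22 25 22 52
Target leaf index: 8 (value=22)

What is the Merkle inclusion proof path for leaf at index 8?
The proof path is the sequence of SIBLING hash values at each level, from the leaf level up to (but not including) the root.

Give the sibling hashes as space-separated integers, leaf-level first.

Answer: 52 734 557 971

Derivation:
L0 (leaves): [66, 6, 74, 24, 93, 85, 22, 25, 22, 52], target index=8
L1: h(66,6)=(66*31+6)%997=58 [pair 0] h(74,24)=(74*31+24)%997=324 [pair 1] h(93,85)=(93*31+85)%997=974 [pair 2] h(22,25)=(22*31+25)%997=707 [pair 3] h(22,52)=(22*31+52)%997=734 [pair 4] -> [58, 324, 974, 707, 734]
  Sibling for proof at L0: 52
L2: h(58,324)=(58*31+324)%997=128 [pair 0] h(974,707)=(974*31+707)%997=991 [pair 1] h(734,734)=(734*31+734)%997=557 [pair 2] -> [128, 991, 557]
  Sibling for proof at L1: 734
L3: h(128,991)=(128*31+991)%997=971 [pair 0] h(557,557)=(557*31+557)%997=875 [pair 1] -> [971, 875]
  Sibling for proof at L2: 557
L4: h(971,875)=(971*31+875)%997=69 [pair 0] -> [69]
  Sibling for proof at L3: 971
Root: 69
Proof path (sibling hashes from leaf to root): [52, 734, 557, 971]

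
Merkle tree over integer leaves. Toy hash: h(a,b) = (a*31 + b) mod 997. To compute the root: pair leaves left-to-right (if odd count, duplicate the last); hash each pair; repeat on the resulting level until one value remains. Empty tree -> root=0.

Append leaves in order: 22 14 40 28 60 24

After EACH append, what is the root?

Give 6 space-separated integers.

After append 22 (leaves=[22]):
  L0: [22]
  root=22
After append 14 (leaves=[22, 14]):
  L0: [22, 14]
  L1: h(22,14)=(22*31+14)%997=696 -> [696]
  root=696
After append 40 (leaves=[22, 14, 40]):
  L0: [22, 14, 40]
  L1: h(22,14)=(22*31+14)%997=696 h(40,40)=(40*31+40)%997=283 -> [696, 283]
  L2: h(696,283)=(696*31+283)%997=922 -> [922]
  root=922
After append 28 (leaves=[22, 14, 40, 28]):
  L0: [22, 14, 40, 28]
  L1: h(22,14)=(22*31+14)%997=696 h(40,28)=(40*31+28)%997=271 -> [696, 271]
  L2: h(696,271)=(696*31+271)%997=910 -> [910]
  root=910
After append 60 (leaves=[22, 14, 40, 28, 60]):
  L0: [22, 14, 40, 28, 60]
  L1: h(22,14)=(22*31+14)%997=696 h(40,28)=(40*31+28)%997=271 h(60,60)=(60*31+60)%997=923 -> [696, 271, 923]
  L2: h(696,271)=(696*31+271)%997=910 h(923,923)=(923*31+923)%997=623 -> [910, 623]
  L3: h(910,623)=(910*31+623)%997=917 -> [917]
  root=917
After append 24 (leaves=[22, 14, 40, 28, 60, 24]):
  L0: [22, 14, 40, 28, 60, 24]
  L1: h(22,14)=(22*31+14)%997=696 h(40,28)=(40*31+28)%997=271 h(60,24)=(60*31+24)%997=887 -> [696, 271, 887]
  L2: h(696,271)=(696*31+271)%997=910 h(887,887)=(887*31+887)%997=468 -> [910, 468]
  L3: h(910,468)=(910*31+468)%997=762 -> [762]
  root=762

Answer: 22 696 922 910 917 762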